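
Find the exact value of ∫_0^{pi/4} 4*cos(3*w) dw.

2*sqrt(2)/3

An antiderivative is F(w) = 4*sin(3*w)/3.
Then F(pi/4) - F(0) = (2*sqrt(2)/3) - (0) = 2*sqrt(2)/3.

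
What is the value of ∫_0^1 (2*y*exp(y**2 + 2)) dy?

Let u = y**2 + 2, so du = 2*y dy. When y = 0, u = 2; when y = 1, u = 3.
The integral becomes ∫ exp(u) du from 2 to 3, with antiderivative exp(u).
Back in y: F(y) = exp(y**2 + 2).
Then F(1) - F(0) = (exp(3)) - (exp(2)) = -exp(2) + exp(3).

-exp(2) + exp(3)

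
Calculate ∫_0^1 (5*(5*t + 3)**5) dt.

Let u = 5*t + 3, so du = 5 dt. When t = 0, u = 3; when t = 1, u = 8.
The integral becomes ∫ u**5 du from 3 to 8, with antiderivative u**6/6.
Back in t: F(t) = (5*t + 3)**6/6.
Then F(1) - F(0) = (131072/3) - (243/2) = 261415/6.

261415/6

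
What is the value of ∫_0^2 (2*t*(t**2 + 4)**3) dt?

960

Let u = t**2 + 4, so du = 2*t dt. When t = 0, u = 4; when t = 2, u = 8.
The integral becomes ∫ u**3 du from 4 to 8, with antiderivative u**4/4.
Back in t: F(t) = (t**2 + 4)**4/4.
Then F(2) - F(0) = (1024) - (64) = 960.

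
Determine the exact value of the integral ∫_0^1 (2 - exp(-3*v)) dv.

exp(-3)/3 + 5/3

An antiderivative is F(v) = 2*v + exp(-3*v)/3.
Then F(1) - F(0) = (exp(-3)/3 + 2) - (1/3) = exp(-3)/3 + 5/3.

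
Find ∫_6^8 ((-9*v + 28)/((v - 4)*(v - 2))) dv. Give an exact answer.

Factor the denominator: v**2 - 6*v + 8 = (v - 2)(v - 4).
Partial fractions: (-9*v + 28)/((v - 4)*(v - 2)) = -5/(v - 2) - 4/(v - 4).
An antiderivative is F(v) = -4*log(v - 4) - 5*log(v - 2).
Then F(8) - F(6) = (-13*log(2) - 5*log(3)) - (-14*log(2)) = -5*log(3) + log(2).

-5*log(3) + log(2)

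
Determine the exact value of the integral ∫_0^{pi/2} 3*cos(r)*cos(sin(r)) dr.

3*sin(1)

Let u = sin(r), so du = cos(r) dr. When r = 0, u = 0; when r = pi/2, u = 1.
The integral becomes 3·∫ cos(u) du from 0 to 1, with antiderivative 3*sin(u).
Back in r: F(r) = 3*sin(sin(r)).
Then F(pi/2) - F(0) = (3*sin(1)) - (0) = 3*sin(1).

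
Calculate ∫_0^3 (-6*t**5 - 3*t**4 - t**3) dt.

-17901/20

By the power rule, an antiderivative is F(t) = -t**6 - 3*t**5/5 - t**4/4.
Then F(3) - F(0) = (-17901/20) - (0) = -17901/20.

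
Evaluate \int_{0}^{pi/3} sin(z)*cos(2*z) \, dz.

Use the identity sin(z)cos(2*z) = [sin(3*z) + sin(-z)]/2.
An antiderivative is F(z) = cos(z)/2 - cos(3*z)/6.
Then F(pi/3) - F(0) = (5/12) - (1/3) = 1/12.

1/12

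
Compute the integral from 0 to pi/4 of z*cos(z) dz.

-1 + sqrt(2)*pi/8 + sqrt(2)/2

Integrate by parts once (u = z, dv = cos(z) dz).
An antiderivative is F(z) = z*sin(z) + cos(z).
Then F(pi/4) - F(0) = (sqrt(2)*(pi + 4)/8) - (1) = -1 + sqrt(2)*pi/8 + sqrt(2)/2.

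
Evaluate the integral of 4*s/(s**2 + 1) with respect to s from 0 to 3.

log(100)

Let u = s**2 + 1, so du = 2*s ds. When s = 0, u = 1; when s = 3, u = 10.
The integral becomes 2·∫ 1/u du from 1 to 10, with antiderivative 2*log(u).
Back in s: F(s) = 2*log(s**2 + 1).
Then F(3) - F(0) = (log(100)) - (0) = log(100).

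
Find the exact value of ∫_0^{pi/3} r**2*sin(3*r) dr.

Integrate by parts twice (u = r^2, dv = sin(3*r) dr).
An antiderivative is F(r) = -r**2*cos(3*r)/3 + 2*r*sin(3*r)/9 + 2*cos(3*r)/27.
Then F(pi/3) - F(0) = (-2/27 + pi**2/27) - (2/27) = -4/27 + pi**2/27.

-4/27 + pi**2/27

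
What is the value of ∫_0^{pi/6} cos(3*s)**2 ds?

Use the identity cos^2(3*s) = (1 + cos(6*s))/2.
An antiderivative is F(s) = s/2 + sin(6*s)/12.
Then F(pi/6) - F(0) = (pi/12) - (0) = pi/12.

pi/12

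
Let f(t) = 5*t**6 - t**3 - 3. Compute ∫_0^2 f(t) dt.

By the power rule, an antiderivative is F(t) = 5*t**7/7 - t**4/4 - 3*t.
Then F(2) - F(0) = (570/7) - (0) = 570/7.

570/7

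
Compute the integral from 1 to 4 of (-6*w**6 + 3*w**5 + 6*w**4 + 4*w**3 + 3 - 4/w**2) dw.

By the power rule, an antiderivative is F(w) = -6*w**7/7 + w**6/2 + 6*w**5/5 + w**4 + 3*w + 4/w.
Then F(4) - F(1) = (-367417/35) - (619/70) = -735453/70.

-735453/70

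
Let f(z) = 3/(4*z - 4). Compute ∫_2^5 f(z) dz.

An antiderivative is F(z) = 3*log(4*z - 4)/4.
Then F(5) - F(2) = (log(8)) - (3*log(2)/2) = 3*log(2)/2.

3*log(2)/2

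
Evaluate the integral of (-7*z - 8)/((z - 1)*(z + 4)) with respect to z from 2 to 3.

-4*log(7) + log(2) + 4*log(3)

Factor the denominator: z**2 + 3*z - 4 = (z + 4)(z - 1).
Partial fractions: (-7*z - 8)/((z - 1)*(z + 4)) = -4/(z + 4) - 3/(z - 1).
An antiderivative is F(z) = -3*log(z - 1) - 4*log(z + 4).
Then F(3) - F(2) = (-4*log(7) - 3*log(2)) - (-4*log(3) - 4*log(2)) = -4*log(7) + log(2) + 4*log(3).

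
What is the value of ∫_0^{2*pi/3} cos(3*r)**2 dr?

pi/3

Use the identity cos^2(3*r) = (1 + cos(6*r))/2.
An antiderivative is F(r) = r/2 + sin(6*r)/12.
Then F(2*pi/3) - F(0) = (pi/3) - (0) = pi/3.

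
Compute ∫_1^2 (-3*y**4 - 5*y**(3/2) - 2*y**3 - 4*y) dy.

-301/10 - 8*sqrt(2)

By the power rule, an antiderivative is F(y) = -2*y**(5/2) - 3*y**5/5 - y**4/2 - 2*y**2.
Then F(2) - F(1) = (-176/5 - 8*sqrt(2)) - (-51/10) = -301/10 - 8*sqrt(2).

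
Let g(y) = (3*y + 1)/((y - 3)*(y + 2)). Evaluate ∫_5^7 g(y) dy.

log(36/7)

Factor the denominator: y**2 - y - 6 = (y + 2)(y - 3).
Partial fractions: (3*y + 1)/((y - 3)*(y + 2)) = 1/(y + 2) + 2/(y - 3).
An antiderivative is F(y) = 2*log(y - 3) + log(y + 2).
Then F(7) - F(5) = (2*log(3) + 4*log(2)) - (log(28)) = log(36/7).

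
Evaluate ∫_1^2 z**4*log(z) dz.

Integrate by parts once (u = ln z, dv = z**4 dz).
An antiderivative is F(z) = z**5*(5*log(z) - 1)/25.
Then F(2) - F(1) = (-32/25 + 32*log(2)/5) - (-1/25) = -31/25 + 32*log(2)/5.

-31/25 + 32*log(2)/5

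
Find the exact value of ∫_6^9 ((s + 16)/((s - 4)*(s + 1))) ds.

-7*log(2) + log(5) + 3*log(7)

Factor the denominator: s**2 - 3*s - 4 = (s + 1)(s - 4).
Partial fractions: (s + 16)/((s - 4)*(s + 1)) = -3/(s + 1) + 4/(s - 4).
An antiderivative is F(s) = 4*log(s - 4) - 3*log(s + 1).
Then F(9) - F(6) = (log(5/8)) - (-3*log(7) + 4*log(2)) = -7*log(2) + log(5) + 3*log(7).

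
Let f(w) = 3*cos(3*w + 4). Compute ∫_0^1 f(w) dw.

sin(7) - sin(4)

Let u = 3*w + 4, so du = 3 dw. When w = 0, u = 4; when w = 1, u = 7.
The integral becomes ∫ cos(u) du from 4 to 7, with antiderivative sin(u).
Back in w: F(w) = sin(3*w + 4).
Then F(1) - F(0) = (sin(7)) - (sin(4)) = sin(7) - sin(4).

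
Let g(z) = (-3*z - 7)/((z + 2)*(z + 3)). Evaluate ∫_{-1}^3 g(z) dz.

Factor the denominator: z**2 + 5*z + 6 = (z + 3)(z + 2).
Partial fractions: (-3*z - 7)/((z + 2)*(z + 3)) = -2/(z + 3) - 1/(z + 2).
An antiderivative is F(z) = -log(z + 2) - 2*log(z + 3).
Then F(3) - F(-1) = (-2*log(3) - log(5) - 2*log(2)) - (-log(4)) = -log(45).

-log(45)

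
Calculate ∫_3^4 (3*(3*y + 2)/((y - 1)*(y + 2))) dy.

Factor the denominator: y**2 + y - 2 = (y + 2)(y - 1).
Partial fractions: 3*(3*y + 2)/((y - 1)*(y + 2)) = 4/(y + 2) + 5/(y - 1).
An antiderivative is F(y) = 5*log(y - 1) + 4*log(y + 2).
Then F(4) - F(3) = (4*log(2) + 9*log(3)) - (5*log(2) + 4*log(5)) = -4*log(5) - log(2) + 9*log(3).

-4*log(5) - log(2) + 9*log(3)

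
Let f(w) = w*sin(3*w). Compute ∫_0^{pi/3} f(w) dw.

pi/9

Integrate by parts once (u = w, dv = sin(3*w) dw).
An antiderivative is F(w) = -w*cos(3*w)/3 + sin(3*w)/9.
Then F(pi/3) - F(0) = (pi/9) - (0) = pi/9.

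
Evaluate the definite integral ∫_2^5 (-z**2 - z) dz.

By the power rule, an antiderivative is F(z) = -z**3/3 - z**2/2.
Then F(5) - F(2) = (-325/6) - (-14/3) = -99/2.

-99/2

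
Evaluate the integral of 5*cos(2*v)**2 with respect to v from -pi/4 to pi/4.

Use the identity cos^2(2*v) = (1 + cos(4*v))/2.
An antiderivative is F(v) = 5*v/2 + 5*sin(4*v)/8.
Then F(pi/4) - F(-pi/4) = (5*pi/8) - (-5*pi/8) = 5*pi/4.

5*pi/4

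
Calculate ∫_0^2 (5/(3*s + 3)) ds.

An antiderivative is F(s) = 5*log(3*s + 3)/3.
Then F(2) - F(0) = (10*log(3)/3) - (5*log(3)/3) = 5*log(3)/3.

5*log(3)/3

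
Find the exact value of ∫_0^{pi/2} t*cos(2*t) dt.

Integrate by parts once (u = t, dv = cos(2*t) dt).
An antiderivative is F(t) = t*sin(2*t)/2 + cos(2*t)/4.
Then F(pi/2) - F(0) = (-1/4) - (1/4) = -1/2.

-1/2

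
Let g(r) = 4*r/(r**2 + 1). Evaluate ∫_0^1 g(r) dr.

Let u = r**2 + 1, so du = 2*r dr. When r = 0, u = 1; when r = 1, u = 2.
The integral becomes 2·∫ 1/u du from 1 to 2, with antiderivative 2*log(u).
Back in r: F(r) = 2*log(r**2 + 1).
Then F(1) - F(0) = (log(4)) - (0) = log(4).

log(4)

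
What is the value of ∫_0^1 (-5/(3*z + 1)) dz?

-10*log(2)/3

An antiderivative is F(z) = -5*log(3*z + 1)/3.
Then F(1) - F(0) = (-10*log(2)/3) - (0) = -10*log(2)/3.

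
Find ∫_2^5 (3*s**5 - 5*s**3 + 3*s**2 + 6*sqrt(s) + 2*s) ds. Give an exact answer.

-8*sqrt(2) + 20*sqrt(5) + 28629/4

By the power rule, an antiderivative is F(s) = s**6/2 - 5*s**4/4 + 4*s**(3/2) + s**3 + s**2.
Then F(5) - F(2) = (20*sqrt(5) + 28725/4) - (8*sqrt(2) + 24) = -8*sqrt(2) + 20*sqrt(5) + 28629/4.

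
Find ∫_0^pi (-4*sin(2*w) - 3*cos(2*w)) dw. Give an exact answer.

An antiderivative is F(w) = -3*sin(2*w)/2 + 2*cos(2*w).
Then F(pi) - F(0) = (2) - (2) = 0.

0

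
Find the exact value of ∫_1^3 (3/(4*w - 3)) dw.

3*log(3)/2

An antiderivative is F(w) = 3*log(4*w - 3)/4.
Then F(3) - F(1) = (3*log(3)/2) - (0) = 3*log(3)/2.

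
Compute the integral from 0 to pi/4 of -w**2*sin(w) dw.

-sqrt(2) - sqrt(2)*pi/4 + sqrt(2)*pi**2/32 + 2

Integrate by parts twice (u = w^2, dv = -sin(w) dw).
An antiderivative is F(w) = w**2*cos(w) - 2*w*sin(w) - 2*cos(w).
Then F(pi/4) - F(0) = (sqrt(2)*(-32 - 8*pi + pi**2)/32) - (-2) = -sqrt(2) - sqrt(2)*pi/4 + sqrt(2)*pi**2/32 + 2.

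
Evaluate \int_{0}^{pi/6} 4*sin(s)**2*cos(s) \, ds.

Let u = sin(s), so du = cos(s) ds. When s = 0, u = 0; when s = pi/6, u = 1/2.
The integral becomes 4·∫ u**2 du from 0 to 1/2, with antiderivative 4*u**3/3.
Back in s: F(s) = 4*sin(s)**3/3.
Then F(pi/6) - F(0) = (1/6) - (0) = 1/6.

1/6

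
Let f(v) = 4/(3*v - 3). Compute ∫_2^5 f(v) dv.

8*log(2)/3

An antiderivative is F(v) = 4*log(3*v - 3)/3.
Then F(5) - F(2) = (4*log(12)/3) - (4*log(3)/3) = 8*log(2)/3.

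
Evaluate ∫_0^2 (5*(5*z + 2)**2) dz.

Let u = 5*z + 2, so du = 5 dz. When z = 0, u = 2; when z = 2, u = 12.
The integral becomes ∫ u**2 du from 2 to 12, with antiderivative u**3/3.
Back in z: F(z) = (5*z + 2)**3/3.
Then F(2) - F(0) = (576) - (8/3) = 1720/3.

1720/3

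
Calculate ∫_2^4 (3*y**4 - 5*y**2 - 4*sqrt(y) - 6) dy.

By the power rule, an antiderivative is F(y) = 3*y**5/5 - 8*y**(3/2)/3 - 5*y**3/3 - 6*y.
Then F(4) - F(2) = (2312/5) - (-16*sqrt(2)/3 - 92/15) = 16*sqrt(2)/3 + 7028/15.

16*sqrt(2)/3 + 7028/15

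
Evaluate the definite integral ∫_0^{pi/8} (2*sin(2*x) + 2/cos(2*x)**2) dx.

2 - sqrt(2)/2

An antiderivative is F(x) = -cos(2*x) + tan(2*x).
Then F(pi/8) - F(0) = (1 - sqrt(2)/2) - (-1) = 2 - sqrt(2)/2.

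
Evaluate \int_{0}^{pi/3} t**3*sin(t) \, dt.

Integrate by parts 3 times (u = t^3, dv = sin(t) dt).
An antiderivative is F(t) = -t**3*cos(t) + 3*t**2*sin(t) + 6*t*cos(t) - 6*sin(t).
Then F(pi/3) - F(0) = (-3*sqrt(3) - pi**3/54 + sqrt(3)*pi**2/6 + pi) - (0) = -3*sqrt(3) - pi**3/54 + sqrt(3)*pi**2/6 + pi.

-3*sqrt(3) - pi**3/54 + sqrt(3)*pi**2/6 + pi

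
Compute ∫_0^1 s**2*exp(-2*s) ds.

(-5 + exp(2))*exp(-2)/4

Integrate by parts twice (u = s^2, dv = exp(-2*s) ds).
An antiderivative is F(s) = (-2*s**2 - 2*s - 1)*exp(-2*s)/4.
Then F(1) - F(0) = (-5*exp(-2)/4) - (-1/4) = (-5 + exp(2))*exp(-2)/4.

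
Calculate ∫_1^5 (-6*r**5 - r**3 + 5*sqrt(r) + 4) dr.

By the power rule, an antiderivative is F(r) = -r**6 - r**4/4 + 10*r**(3/2)/3 + 4*r.
Then F(5) - F(1) = (-63045/4 + 50*sqrt(5)/3) - (73/12) = -47302/3 + 50*sqrt(5)/3.

-47302/3 + 50*sqrt(5)/3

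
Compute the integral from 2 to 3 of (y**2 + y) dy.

By the power rule, an antiderivative is F(y) = y**3/3 + y**2/2.
Then F(3) - F(2) = (27/2) - (14/3) = 53/6.

53/6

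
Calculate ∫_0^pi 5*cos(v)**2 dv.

5*pi/2

Use the identity cos^2(v) = (1 + cos(2*v))/2.
An antiderivative is F(v) = 5*v/2 + 5*sin(2*v)/4.
Then F(pi) - F(0) = (5*pi/2) - (0) = 5*pi/2.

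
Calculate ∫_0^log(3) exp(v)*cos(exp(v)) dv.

Let u = exp(v), so du = exp(v) dv. When v = 0, u = 1; when v = log(3), u = 3.
The integral becomes ∫ cos(u) du from 1 to 3, with antiderivative sin(u).
Back in v: F(v) = sin(exp(v)).
Then F(log(3)) - F(0) = (sin(3)) - (sin(1)) = -sin(1) + sin(3).

-sin(1) + sin(3)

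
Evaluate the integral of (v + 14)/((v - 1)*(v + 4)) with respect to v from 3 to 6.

Factor the denominator: v**2 + 3*v - 4 = (v + 4)(v - 1).
Partial fractions: (v + 14)/((v - 1)*(v + 4)) = -2/(v + 4) + 3/(v - 1).
An antiderivative is F(v) = 3*log(v - 1) - 2*log(v + 4).
Then F(6) - F(3) = (log(5/4)) - (log(8/49)) = -5*log(2) + log(5) + 2*log(7).

-5*log(2) + log(5) + 2*log(7)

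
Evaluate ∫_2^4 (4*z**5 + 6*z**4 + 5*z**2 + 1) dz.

By the power rule, an antiderivative is F(z) = 2*z**6/3 + 6*z**5/5 + 5*z**3/3 + z.
Then F(4) - F(2) = (61052/15) - (482/5) = 59606/15.

59606/15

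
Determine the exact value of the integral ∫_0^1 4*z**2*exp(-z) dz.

Integrate by parts twice (u = z^2, dv = 4*exp(-z) dz).
An antiderivative is F(z) = (-4*z**2 - 8*z - 8)*exp(-z).
Then F(1) - F(0) = (-20*exp(-1)) - (-8) = 8 - 20*exp(-1).

8 - 20*exp(-1)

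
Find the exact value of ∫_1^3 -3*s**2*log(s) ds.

26/3 - 27*log(3)

Integrate by parts once (u = ln s, dv = -3*s**2 ds).
An antiderivative is F(s) = -s**3*(3*log(s) - 1)/3.
Then F(3) - F(1) = (9 - 27*log(3)) - (1/3) = 26/3 - 27*log(3).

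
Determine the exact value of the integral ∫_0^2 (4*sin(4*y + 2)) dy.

cos(2) - cos(10)

Let u = 4*y + 2, so du = 4 dy. When y = 0, u = 2; when y = 2, u = 10.
The integral becomes ∫ sin(u) du from 2 to 10, with antiderivative -cos(u).
Back in y: F(y) = -cos(4*y + 2).
Then F(2) - F(0) = (-cos(10)) - (-cos(2)) = cos(2) - cos(10).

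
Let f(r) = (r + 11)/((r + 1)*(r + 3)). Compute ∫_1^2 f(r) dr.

-4*log(5) + 3*log(2) + 5*log(3)

Factor the denominator: r**2 + 4*r + 3 = (r + 3)(r + 1).
Partial fractions: (r + 11)/((r + 1)*(r + 3)) = -4/(r + 3) + 5/(r + 1).
An antiderivative is F(r) = 5*log(r + 1) - 4*log(r + 3).
Then F(2) - F(1) = (-4*log(5) + 5*log(3)) - (-log(8)) = -4*log(5) + 3*log(2) + 5*log(3).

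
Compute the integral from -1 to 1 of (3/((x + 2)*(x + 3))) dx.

Factor the denominator: x**2 + 5*x + 6 = (x + 3)(x + 2).
Partial fractions: 3/((x + 2)*(x + 3)) = -3/(x + 3) + 3/(x + 2).
An antiderivative is F(x) = 3*log(x + 2) - 3*log(x + 3).
Then F(1) - F(-1) = (log(27/64)) - (-log(8)) = log(27/8).

log(27/8)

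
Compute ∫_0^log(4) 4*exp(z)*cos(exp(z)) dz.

Let u = exp(z), so du = exp(z) dz. When z = 0, u = 1; when z = log(4), u = 4.
The integral becomes 4·∫ cos(u) du from 1 to 4, with antiderivative 4*sin(u).
Back in z: F(z) = 4*sin(exp(z)).
Then F(log(4)) - F(0) = (4*sin(4)) - (4*sin(1)) = -4*sin(1) + 4*sin(4).

-4*sin(1) + 4*sin(4)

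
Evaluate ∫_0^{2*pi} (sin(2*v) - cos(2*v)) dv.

An antiderivative is F(v) = -sin(2*v)/2 - cos(2*v)/2.
Then F(2*pi) - F(0) = (-1/2) - (-1/2) = 0.

0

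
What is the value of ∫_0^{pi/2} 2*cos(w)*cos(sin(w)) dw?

2*sin(1)

Let u = sin(w), so du = cos(w) dw. When w = 0, u = 0; when w = pi/2, u = 1.
The integral becomes 2·∫ cos(u) du from 0 to 1, with antiderivative 2*sin(u).
Back in w: F(w) = 2*sin(sin(w)).
Then F(pi/2) - F(0) = (2*sin(1)) - (0) = 2*sin(1).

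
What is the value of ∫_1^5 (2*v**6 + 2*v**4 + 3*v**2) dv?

829316/35

By the power rule, an antiderivative is F(v) = 2*v**7/7 + 2*v**5/5 + v**3.
Then F(5) - F(1) = (165875/7) - (59/35) = 829316/35.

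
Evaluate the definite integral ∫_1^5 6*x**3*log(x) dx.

-234 + 1875*log(5)/2

Integrate by parts once (u = ln x, dv = 6*x**3 dx).
An antiderivative is F(x) = 3*x**4*(4*log(x) - 1)/8.
Then F(5) - F(1) = (-1875/8 + 1875*log(5)/2) - (-3/8) = -234 + 1875*log(5)/2.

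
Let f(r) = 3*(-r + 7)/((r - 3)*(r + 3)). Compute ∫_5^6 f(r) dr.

Factor the denominator: r**2 - 9 = (r + 3)(r - 3).
Partial fractions: 3*(-r + 7)/((r - 3)*(r + 3)) = -5/(r + 3) + 2/(r - 3).
An antiderivative is F(r) = 2*log(r - 3) - 5*log(r + 3).
Then F(6) - F(5) = (-8*log(3)) - (-13*log(2)) = -8*log(3) + 13*log(2).

-8*log(3) + 13*log(2)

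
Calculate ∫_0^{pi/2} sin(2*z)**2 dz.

pi/4

Use the identity sin^2(2*z) = (1 - cos(4*z))/2.
An antiderivative is F(z) = z/2 - sin(4*z)/8.
Then F(pi/2) - F(0) = (pi/4) - (0) = pi/4.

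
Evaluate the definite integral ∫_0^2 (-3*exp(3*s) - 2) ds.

-exp(6) - 3

An antiderivative is F(s) = -exp(3*s) - 2*s.
Then F(2) - F(0) = (-exp(6) - 4) - (-1) = -exp(6) - 3.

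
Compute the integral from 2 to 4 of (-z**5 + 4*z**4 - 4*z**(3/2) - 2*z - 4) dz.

32*sqrt(2)/5 + 252/5

By the power rule, an antiderivative is F(z) = -z**6/6 - 8*z**(5/2)/5 + 4*z**5/5 - z**2 - 4*z.
Then F(4) - F(2) = (160/3) - (44/15 - 32*sqrt(2)/5) = 32*sqrt(2)/5 + 252/5.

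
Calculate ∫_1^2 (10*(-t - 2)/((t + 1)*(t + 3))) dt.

-5*log(5) - 5*log(3) + 15*log(2)

Factor the denominator: t**2 + 4*t + 3 = (t + 3)(t + 1).
Partial fractions: 10*(-t - 2)/((t + 1)*(t + 3)) = -5/(t + 3) - 5/(t + 1).
An antiderivative is F(t) = -5*log(t + 1) - 5*log(t + 3).
Then F(2) - F(1) = (-5*log(5) - 5*log(3)) - (-15*log(2)) = -5*log(5) - 5*log(3) + 15*log(2).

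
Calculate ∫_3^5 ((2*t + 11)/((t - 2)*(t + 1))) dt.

Factor the denominator: t**2 - t - 2 = (t + 1)(t - 2).
Partial fractions: (2*t + 11)/((t - 2)*(t + 1)) = -3/(t + 1) + 5/(t - 2).
An antiderivative is F(t) = 5*log(t - 2) - 3*log(t + 1).
Then F(5) - F(3) = (log(9/8)) - (-log(64)) = log(72).

log(72)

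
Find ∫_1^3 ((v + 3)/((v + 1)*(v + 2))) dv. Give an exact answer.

log(12/5)

Factor the denominator: v**2 + 3*v + 2 = (v + 2)(v + 1).
Partial fractions: (v + 3)/((v + 1)*(v + 2)) = -1/(v + 2) + 2/(v + 1).
An antiderivative is F(v) = 2*log(v + 1) - log(v + 2).
Then F(3) - F(1) = (log(16/5)) - (log(4/3)) = log(12/5).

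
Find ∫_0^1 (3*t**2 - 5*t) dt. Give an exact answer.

-3/2

By the power rule, an antiderivative is F(t) = t**3 - 5*t**2/2.
Then F(1) - F(0) = (-3/2) - (0) = -3/2.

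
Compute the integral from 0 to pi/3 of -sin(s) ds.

An antiderivative is F(s) = cos(s).
Then F(pi/3) - F(0) = (1/2) - (1) = -1/2.

-1/2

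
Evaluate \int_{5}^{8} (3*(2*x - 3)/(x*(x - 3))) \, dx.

Factor the denominator: x**2 - 3*x = x(x - 3).
Partial fractions: 3*(2*x - 3)/(x*(x - 3)) = 3/x + 3/(x - 3).
An antiderivative is F(x) = 3*log(x) + 3*log(x - 3).
Then F(8) - F(5) = (3*log(5) + 9*log(2)) - (3*log(2) + 3*log(5)) = log(64).

log(64)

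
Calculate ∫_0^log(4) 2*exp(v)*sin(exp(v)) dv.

Let u = exp(v), so du = exp(v) dv. When v = 0, u = 1; when v = log(4), u = 4.
The integral becomes 2·∫ sin(u) du from 1 to 4, with antiderivative -2*cos(u).
Back in v: F(v) = -2*cos(exp(v)).
Then F(log(4)) - F(0) = (-2*cos(4)) - (-2*cos(1)) = 2*cos(1) - 2*cos(4).

2*cos(1) - 2*cos(4)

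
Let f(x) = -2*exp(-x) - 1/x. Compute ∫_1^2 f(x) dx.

An antiderivative is F(x) = -log(x) + 2*exp(-x).
Then F(2) - F(1) = (-log(2) + 2*exp(-2)) - (2*exp(-1)) = -2*exp(-1) - log(2) + 2*exp(-2).

-2*exp(-1) - log(2) + 2*exp(-2)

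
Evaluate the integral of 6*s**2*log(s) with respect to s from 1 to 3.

Integrate by parts once (u = ln s, dv = 6*s**2 ds).
An antiderivative is F(s) = 2*s**3*(3*log(s) - 1)/3.
Then F(3) - F(1) = (-18 + 54*log(3)) - (-2/3) = -52/3 + 54*log(3).

-52/3 + 54*log(3)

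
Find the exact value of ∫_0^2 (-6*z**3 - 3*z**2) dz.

By the power rule, an antiderivative is F(z) = -3*z**4/2 - z**3.
Then F(2) - F(0) = (-32) - (0) = -32.

-32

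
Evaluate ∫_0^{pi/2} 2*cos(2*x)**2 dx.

pi/2

Use the identity cos^2(2*x) = (1 + cos(4*x))/2.
An antiderivative is F(x) = x + sin(4*x)/4.
Then F(pi/2) - F(0) = (pi/2) - (0) = pi/2.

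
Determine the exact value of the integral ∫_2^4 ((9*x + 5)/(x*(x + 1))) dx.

Factor the denominator: x**2 + x = (x + 1)x.
Partial fractions: (9*x + 5)/(x*(x + 1)) = 4/(x + 1) + 5/x.
An antiderivative is F(x) = 5*log(x) + 4*log(x + 1).
Then F(4) - F(2) = (4*log(5) + 10*log(2)) - (5*log(2) + 4*log(3)) = -4*log(3) + 5*log(2) + 4*log(5).

-4*log(3) + 5*log(2) + 4*log(5)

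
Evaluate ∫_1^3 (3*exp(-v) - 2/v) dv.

An antiderivative is F(v) = -2*log(v) - 3*exp(-v).
Then F(3) - F(1) = (-2*log(3) - 3*exp(-3)) - (-3*exp(-1)) = -2*log(3) - 3*exp(-3) + 3*exp(-1).

-2*log(3) - 3*exp(-3) + 3*exp(-1)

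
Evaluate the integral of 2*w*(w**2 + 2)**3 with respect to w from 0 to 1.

65/4

Let u = w**2 + 2, so du = 2*w dw. When w = 0, u = 2; when w = 1, u = 3.
The integral becomes ∫ u**3 du from 2 to 3, with antiderivative u**4/4.
Back in w: F(w) = (w**2 + 2)**4/4.
Then F(1) - F(0) = (81/4) - (4) = 65/4.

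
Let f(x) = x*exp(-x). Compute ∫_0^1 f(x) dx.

1 - 2*exp(-1)

Integrate by parts once (u = x, dv = exp(-x) dx).
An antiderivative is F(x) = (-x - 1)*exp(-x).
Then F(1) - F(0) = (-2*exp(-1)) - (-1) = 1 - 2*exp(-1).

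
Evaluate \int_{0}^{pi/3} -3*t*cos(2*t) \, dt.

-sqrt(3)*pi/4 + 9/8

Integrate by parts once (u = t, dv = -3*cos(2*t) dt).
An antiderivative is F(t) = -3*t*sin(2*t)/2 - 3*cos(2*t)/4.
Then F(pi/3) - F(0) = (-sqrt(3)*pi/4 + 3/8) - (-3/4) = -sqrt(3)*pi/4 + 9/8.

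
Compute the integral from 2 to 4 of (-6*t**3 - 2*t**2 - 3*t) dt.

By the power rule, an antiderivative is F(t) = -3*t**4/2 - 2*t**3/3 - 3*t**2/2.
Then F(4) - F(2) = (-1352/3) - (-106/3) = -1246/3.

-1246/3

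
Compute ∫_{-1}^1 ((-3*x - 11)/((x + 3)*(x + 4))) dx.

log(3/20)

Factor the denominator: x**2 + 7*x + 12 = (x + 4)(x + 3).
Partial fractions: (-3*x - 11)/((x + 3)*(x + 4)) = -1/(x + 4) - 2/(x + 3).
An antiderivative is F(x) = -2*log(x + 3) - log(x + 4).
Then F(1) - F(-1) = (-log(80)) - (-log(12)) = log(3/20).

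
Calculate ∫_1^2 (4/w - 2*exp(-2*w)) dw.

An antiderivative is F(w) = 4*log(w) + exp(-2*w).
Then F(2) - F(1) = (exp(-4) + 4*log(2)) - (exp(-2)) = -exp(-2) + exp(-4) + 4*log(2).

-exp(-2) + exp(-4) + 4*log(2)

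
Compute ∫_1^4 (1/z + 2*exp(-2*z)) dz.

(-1 + exp(6) + log(4**exp(8)))*exp(-8)

An antiderivative is F(z) = log(z) - exp(-2*z).
Then F(4) - F(1) = ((-1 + log(4**exp(8)))*exp(-8)) - (-exp(-2)) = (-1 + exp(6) + log(4**exp(8)))*exp(-8).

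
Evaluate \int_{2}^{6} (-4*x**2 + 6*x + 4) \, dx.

-496/3

By the power rule, an antiderivative is F(x) = -4*x**3/3 + 3*x**2 + 4*x.
Then F(6) - F(2) = (-156) - (28/3) = -496/3.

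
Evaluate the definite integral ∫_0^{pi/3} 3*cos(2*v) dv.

3*sqrt(3)/4

An antiderivative is F(v) = 3*sin(2*v)/2.
Then F(pi/3) - F(0) = (3*sqrt(3)/4) - (0) = 3*sqrt(3)/4.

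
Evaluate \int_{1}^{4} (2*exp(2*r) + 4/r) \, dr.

An antiderivative is F(r) = exp(2*r) + 4*log(r).
Then F(4) - F(1) = (8*log(2) + exp(8)) - (exp(2)) = -exp(2) + 8*log(2) + exp(8).

-exp(2) + 8*log(2) + exp(8)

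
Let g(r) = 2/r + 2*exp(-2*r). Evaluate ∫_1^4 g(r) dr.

-exp(-8) + exp(-2) + 4*log(2)

An antiderivative is F(r) = 2*log(r) - exp(-2*r).
Then F(4) - F(1) = (-exp(-8) + 4*log(2)) - (-exp(-2)) = -exp(-8) + exp(-2) + 4*log(2).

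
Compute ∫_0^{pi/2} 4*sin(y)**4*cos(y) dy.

4/5

Let u = sin(y), so du = cos(y) dy. When y = 0, u = 0; when y = pi/2, u = 1.
The integral becomes 4·∫ u**4 du from 0 to 1, with antiderivative 4*u**5/5.
Back in y: F(y) = 4*sin(y)**5/5.
Then F(pi/2) - F(0) = (4/5) - (0) = 4/5.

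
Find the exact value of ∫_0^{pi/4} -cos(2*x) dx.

An antiderivative is F(x) = -sin(2*x)/2.
Then F(pi/4) - F(0) = (-1/2) - (0) = -1/2.

-1/2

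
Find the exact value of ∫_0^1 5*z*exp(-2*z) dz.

Integrate by parts once (u = z, dv = 5*exp(-2*z) dz).
An antiderivative is F(z) = (-10*z - 5)*exp(-2*z)/4.
Then F(1) - F(0) = (-15*exp(-2)/4) - (-5/4) = 5/4 - 15*exp(-2)/4.

5/4 - 15*exp(-2)/4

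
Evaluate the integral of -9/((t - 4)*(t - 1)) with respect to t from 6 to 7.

Factor the denominator: t**2 - 5*t + 4 = (t - 1)(t - 4).
Partial fractions: -9/((t - 4)*(t - 1)) = 3/(t - 1) - 3/(t - 4).
An antiderivative is F(t) = -3*log(t - 4) + 3*log(t - 1).
Then F(7) - F(6) = (log(8)) - (-3*log(2) + 3*log(5)) = -3*log(5) + 6*log(2).

-3*log(5) + 6*log(2)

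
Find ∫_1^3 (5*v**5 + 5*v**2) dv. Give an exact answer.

650

By the power rule, an antiderivative is F(v) = 5*v**6/6 + 5*v**3/3.
Then F(3) - F(1) = (1305/2) - (5/2) = 650.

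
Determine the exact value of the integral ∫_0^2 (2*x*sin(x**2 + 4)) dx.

cos(4) - cos(8)

Let u = x**2 + 4, so du = 2*x dx. When x = 0, u = 4; when x = 2, u = 8.
The integral becomes ∫ sin(u) du from 4 to 8, with antiderivative -cos(u).
Back in x: F(x) = -cos(x**2 + 4).
Then F(2) - F(0) = (-cos(8)) - (-cos(4)) = cos(4) - cos(8).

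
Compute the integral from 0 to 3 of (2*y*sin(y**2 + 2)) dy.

Let u = y**2 + 2, so du = 2*y dy. When y = 0, u = 2; when y = 3, u = 11.
The integral becomes ∫ sin(u) du from 2 to 11, with antiderivative -cos(u).
Back in y: F(y) = -cos(y**2 + 2).
Then F(3) - F(0) = (-cos(11)) - (-cos(2)) = cos(2) - cos(11).

cos(2) - cos(11)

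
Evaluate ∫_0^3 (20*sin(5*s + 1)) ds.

4*cos(1) - 4*cos(16)

Let u = 5*s + 1, so du = 5 ds. When s = 0, u = 1; when s = 3, u = 16.
The integral becomes 4·∫ sin(u) du from 1 to 16, with antiderivative -4*cos(u).
Back in s: F(s) = -4*cos(5*s + 1).
Then F(3) - F(0) = (-4*cos(16)) - (-4*cos(1)) = 4*cos(1) - 4*cos(16).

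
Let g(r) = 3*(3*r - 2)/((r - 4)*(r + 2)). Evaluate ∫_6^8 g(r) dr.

Factor the denominator: r**2 - 2*r - 8 = (r + 2)(r - 4).
Partial fractions: 3*(3*r - 2)/((r - 4)*(r + 2)) = 4/(r + 2) + 5/(r - 4).
An antiderivative is F(r) = 5*log(r - 4) + 4*log(r + 2).
Then F(8) - F(6) = (4*log(5) + 14*log(2)) - (17*log(2)) = -3*log(2) + 4*log(5).

-3*log(2) + 4*log(5)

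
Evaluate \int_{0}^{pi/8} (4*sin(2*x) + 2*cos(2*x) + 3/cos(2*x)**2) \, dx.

An antiderivative is F(x) = sin(2*x) - 2*cos(2*x) + 3*tan(2*x)/2.
Then F(pi/8) - F(0) = (3/2 - sqrt(2)/2) - (-2) = 7/2 - sqrt(2)/2.

7/2 - sqrt(2)/2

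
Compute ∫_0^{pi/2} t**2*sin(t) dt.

Integrate by parts twice (u = t^2, dv = sin(t) dt).
An antiderivative is F(t) = -t**2*cos(t) + 2*t*sin(t) + 2*cos(t).
Then F(pi/2) - F(0) = (pi) - (2) = -2 + pi.

-2 + pi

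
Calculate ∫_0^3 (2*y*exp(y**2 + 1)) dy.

-exp(1) + exp(10)

Let u = y**2 + 1, so du = 2*y dy. When y = 0, u = 1; when y = 3, u = 10.
The integral becomes ∫ exp(u) du from 1 to 10, with antiderivative exp(u).
Back in y: F(y) = exp(y**2 + 1).
Then F(3) - F(0) = (exp(10)) - (exp(1)) = -exp(1) + exp(10).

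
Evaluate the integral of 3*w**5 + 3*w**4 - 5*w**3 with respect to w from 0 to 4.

11712/5

By the power rule, an antiderivative is F(w) = w**6/2 + 3*w**5/5 - 5*w**4/4.
Then F(4) - F(0) = (11712/5) - (0) = 11712/5.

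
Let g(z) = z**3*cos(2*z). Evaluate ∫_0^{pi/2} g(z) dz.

3/4 - 3*pi**2/16

Integrate by parts 3 times (u = z^3, dv = cos(2*z) dz).
An antiderivative is F(z) = z**3*sin(2*z)/2 + 3*z**2*cos(2*z)/4 - 3*z*sin(2*z)/4 - 3*cos(2*z)/8.
Then F(pi/2) - F(0) = (3/8 - 3*pi**2/16) - (-3/8) = 3/4 - 3*pi**2/16.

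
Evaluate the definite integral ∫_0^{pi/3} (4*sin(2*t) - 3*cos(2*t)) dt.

An antiderivative is F(t) = -3*sin(2*t)/2 - 2*cos(2*t).
Then F(pi/3) - F(0) = (1 - 3*sqrt(3)/4) - (-2) = 3 - 3*sqrt(3)/4.

3 - 3*sqrt(3)/4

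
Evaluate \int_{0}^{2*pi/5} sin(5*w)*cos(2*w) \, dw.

5*sqrt(5)/84 + 25/84

Use the identity sin(5*w)cos(2*w) = [sin(7*w) + sin(3*w)]/2.
An antiderivative is F(w) = -cos(3*w)/6 - cos(7*w)/14.
Then F(2*pi/5) - F(0) = (5/84 + 5*sqrt(5)/84) - (-5/21) = 5*sqrt(5)/84 + 25/84.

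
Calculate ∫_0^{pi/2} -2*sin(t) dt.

-2

An antiderivative is F(t) = 2*cos(t).
Then F(pi/2) - F(0) = (0) - (2) = -2.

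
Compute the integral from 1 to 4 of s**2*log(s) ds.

-7 + 128*log(2)/3

Integrate by parts once (u = ln s, dv = s**2 ds).
An antiderivative is F(s) = s**3*(3*log(s) - 1)/9.
Then F(4) - F(1) = (-64/9 + 128*log(2)/3) - (-1/9) = -7 + 128*log(2)/3.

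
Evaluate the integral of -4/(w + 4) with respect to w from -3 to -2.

An antiderivative is F(w) = -4*log(w + 4).
Then F(-2) - F(-3) = (-log(16)) - (0) = -log(16).

-log(16)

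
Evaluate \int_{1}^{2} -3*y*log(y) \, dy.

9/4 - log(64)

Integrate by parts once (u = ln y, dv = -3*y dy).
An antiderivative is F(y) = -3*y**2*(2*log(y) - 1)/4.
Then F(2) - F(1) = (3 - log(64)) - (3/4) = 9/4 - log(64).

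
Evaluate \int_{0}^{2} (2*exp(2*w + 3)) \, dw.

Let u = 2*w + 3, so du = 2 dw. When w = 0, u = 3; when w = 2, u = 7.
The integral becomes ∫ exp(u) du from 3 to 7, with antiderivative exp(u).
Back in w: F(w) = exp(2*w + 3).
Then F(2) - F(0) = (exp(7)) - (exp(3)) = -exp(3) + exp(7).

-exp(3) + exp(7)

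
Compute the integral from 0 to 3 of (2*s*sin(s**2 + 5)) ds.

-cos(14) + cos(5)

Let u = s**2 + 5, so du = 2*s ds. When s = 0, u = 5; when s = 3, u = 14.
The integral becomes ∫ sin(u) du from 5 to 14, with antiderivative -cos(u).
Back in s: F(s) = -cos(s**2 + 5).
Then F(3) - F(0) = (-cos(14)) - (-cos(5)) = -cos(14) + cos(5).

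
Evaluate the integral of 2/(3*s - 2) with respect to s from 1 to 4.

An antiderivative is F(s) = 2*log(3*s - 2)/3.
Then F(4) - F(1) = (2*log(10)/3) - (0) = 2*log(10)/3.

2*log(10)/3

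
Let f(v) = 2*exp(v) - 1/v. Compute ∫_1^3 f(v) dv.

An antiderivative is F(v) = 2*exp(v) - log(v).
Then F(3) - F(1) = (-log(3) + 2*exp(3)) - (2*exp(1)) = -2*exp(1) - log(3) + 2*exp(3).

-2*exp(1) - log(3) + 2*exp(3)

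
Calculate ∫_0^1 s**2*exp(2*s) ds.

-1/4 + exp(2)/4

Integrate by parts twice (u = s^2, dv = exp(2*s) ds).
An antiderivative is F(s) = (2*s**2 - 2*s + 1)*exp(2*s)/4.
Then F(1) - F(0) = (exp(2)/4) - (1/4) = -1/4 + exp(2)/4.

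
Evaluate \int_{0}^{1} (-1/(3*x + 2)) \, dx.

-log(5)/3 + log(2)/3

An antiderivative is F(x) = -log(3*x + 2)/3.
Then F(1) - F(0) = (-log(5)/3) - (-log(2)/3) = -log(5)/3 + log(2)/3.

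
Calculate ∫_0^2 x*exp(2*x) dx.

1/4 + 3*exp(4)/4

Integrate by parts once (u = x, dv = exp(2*x) dx).
An antiderivative is F(x) = (2*x - 1)*exp(2*x)/4.
Then F(2) - F(0) = (3*exp(4)/4) - (-1/4) = 1/4 + 3*exp(4)/4.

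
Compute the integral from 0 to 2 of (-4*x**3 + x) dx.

By the power rule, an antiderivative is F(x) = -x**4 + x**2/2.
Then F(2) - F(0) = (-14) - (0) = -14.

-14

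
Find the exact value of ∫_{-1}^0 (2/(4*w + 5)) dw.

An antiderivative is F(w) = log(4*w + 5)/2.
Then F(0) - F(-1) = (log(5)/2) - (0) = log(5)/2.

log(5)/2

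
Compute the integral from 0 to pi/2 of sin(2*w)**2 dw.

Use the identity sin^2(2*w) = (1 - cos(4*w))/2.
An antiderivative is F(w) = w/2 - sin(4*w)/8.
Then F(pi/2) - F(0) = (pi/4) - (0) = pi/4.

pi/4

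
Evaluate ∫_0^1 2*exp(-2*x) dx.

1 - exp(-2)

An antiderivative is F(x) = -exp(-2*x).
Then F(1) - F(0) = (-exp(-2)) - (-1) = 1 - exp(-2).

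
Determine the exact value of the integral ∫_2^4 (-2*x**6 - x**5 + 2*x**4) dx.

-172192/35

By the power rule, an antiderivative is F(x) = -2*x**7/7 - x**6/6 + 2*x**5/5.
Then F(4) - F(2) = (-520192/105) - (-3616/105) = -172192/35.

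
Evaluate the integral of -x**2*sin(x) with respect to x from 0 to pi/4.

-sqrt(2) - sqrt(2)*pi/4 + sqrt(2)*pi**2/32 + 2

Integrate by parts twice (u = x^2, dv = -sin(x) dx).
An antiderivative is F(x) = x**2*cos(x) - 2*x*sin(x) - 2*cos(x).
Then F(pi/4) - F(0) = (sqrt(2)*(-32 - 8*pi + pi**2)/32) - (-2) = -sqrt(2) - sqrt(2)*pi/4 + sqrt(2)*pi**2/32 + 2.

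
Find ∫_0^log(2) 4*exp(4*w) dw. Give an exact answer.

15

Let u = exp(w), so du = exp(w) dw. When w = 0, u = 1; when w = log(2), u = 2.
The integral becomes 4·∫ u**3 du from 1 to 2, with antiderivative u**4.
Back in w: F(w) = exp(4*w).
Then F(log(2)) - F(0) = (16) - (1) = 15.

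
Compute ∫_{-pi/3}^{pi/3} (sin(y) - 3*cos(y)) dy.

-3*sqrt(3)

An antiderivative is F(y) = -3*sin(y) - cos(y).
Then F(pi/3) - F(-pi/3) = (-3*sqrt(3)/2 - 1/2) - (-1/2 + 3*sqrt(3)/2) = -3*sqrt(3).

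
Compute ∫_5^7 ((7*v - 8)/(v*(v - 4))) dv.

-2*log(5) + 2*log(7) + 5*log(3)

Factor the denominator: v**2 - 4*v = v(v - 4).
Partial fractions: (7*v - 8)/(v*(v - 4)) = 2/v + 5/(v - 4).
An antiderivative is F(v) = 2*log(v) + 5*log(v - 4).
Then F(7) - F(5) = (2*log(7) + 5*log(3)) - (log(25)) = -2*log(5) + 2*log(7) + 5*log(3).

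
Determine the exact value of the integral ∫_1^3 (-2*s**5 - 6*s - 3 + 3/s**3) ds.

By the power rule, an antiderivative is F(s) = -s**6/3 - 3*s**2 - 3*s - 3/(2*s**2).
Then F(3) - F(1) = (-1675/6) - (-47/6) = -814/3.

-814/3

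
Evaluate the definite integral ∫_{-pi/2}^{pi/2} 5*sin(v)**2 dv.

Use the identity sin^2(v) = (1 - cos(2*v))/2.
An antiderivative is F(v) = 5*v/2 - 5*sin(2*v)/4.
Then F(pi/2) - F(-pi/2) = (5*pi/4) - (-5*pi/4) = 5*pi/2.

5*pi/2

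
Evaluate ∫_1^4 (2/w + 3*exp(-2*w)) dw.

An antiderivative is F(w) = 2*log(w) - 3*exp(-2*w)/2.
Then F(4) - F(1) = (-3*exp(-8)/2 + 4*log(2)) - (-3*exp(-2)/2) = -3*exp(-8)/2 + 3*exp(-2)/2 + 4*log(2).

-3*exp(-8)/2 + 3*exp(-2)/2 + 4*log(2)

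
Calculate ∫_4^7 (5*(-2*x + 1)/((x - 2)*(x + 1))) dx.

-10*log(2)

Factor the denominator: x**2 - x - 2 = (x + 1)(x - 2).
Partial fractions: 5*(-2*x + 1)/((x - 2)*(x + 1)) = -5/(x + 1) - 5/(x - 2).
An antiderivative is F(x) = -5*log(x - 2) - 5*log(x + 1).
Then F(7) - F(4) = (-15*log(2) - 5*log(5)) - (-5*log(5) - 5*log(2)) = -10*log(2).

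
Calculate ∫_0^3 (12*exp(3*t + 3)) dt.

Let u = 3*t + 3, so du = 3 dt. When t = 0, u = 3; when t = 3, u = 12.
The integral becomes 4·∫ exp(u) du from 3 to 12, with antiderivative 4*exp(u).
Back in t: F(t) = 4*exp(3*t + 3).
Then F(3) - F(0) = (4*exp(12)) - (4*exp(3)) = -4*(1 - exp(9))*exp(3).

-4*(1 - exp(9))*exp(3)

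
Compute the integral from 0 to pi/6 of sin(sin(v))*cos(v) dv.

Let u = sin(v), so du = cos(v) dv. When v = 0, u = 0; when v = pi/6, u = 1/2.
The integral becomes ∫ sin(u) du from 0 to 1/2, with antiderivative -cos(u).
Back in v: F(v) = -cos(sin(v)).
Then F(pi/6) - F(0) = (-cos(1/2)) - (-1) = 1 - cos(1/2).

1 - cos(1/2)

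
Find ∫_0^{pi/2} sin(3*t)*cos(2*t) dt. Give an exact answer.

3/5

Use the identity sin(3*t)cos(2*t) = [sin(5*t) + sin(t)]/2.
An antiderivative is F(t) = -cos(t)/2 - cos(5*t)/10.
Then F(pi/2) - F(0) = (0) - (-3/5) = 3/5.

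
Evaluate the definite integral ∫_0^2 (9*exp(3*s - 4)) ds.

Let u = 3*s - 4, so du = 3 ds. When s = 0, u = -4; when s = 2, u = 2.
The integral becomes 3·∫ exp(u) du from -4 to 2, with antiderivative 3*exp(u).
Back in s: F(s) = 3*exp(3*s - 4).
Then F(2) - F(0) = (3*exp(2)) - (3*exp(-4)) = -(3 - 3*exp(6))*exp(-4).

-(3 - 3*exp(6))*exp(-4)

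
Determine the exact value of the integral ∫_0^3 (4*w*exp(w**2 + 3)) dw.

-2*(1 - exp(9))*exp(3)

Let u = w**2 + 3, so du = 2*w dw. When w = 0, u = 3; when w = 3, u = 12.
The integral becomes 2·∫ exp(u) du from 3 to 12, with antiderivative 2*exp(u).
Back in w: F(w) = 2*exp(w**2 + 3).
Then F(3) - F(0) = (2*exp(12)) - (2*exp(3)) = -2*(1 - exp(9))*exp(3).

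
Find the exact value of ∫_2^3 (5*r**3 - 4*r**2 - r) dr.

641/12

By the power rule, an antiderivative is F(r) = 5*r**4/4 - 4*r**3/3 - r**2/2.
Then F(3) - F(2) = (243/4) - (22/3) = 641/12.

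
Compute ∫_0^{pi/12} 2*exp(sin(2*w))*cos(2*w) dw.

-1 + exp(1/2)

Let u = sin(2*w), so du = 2*cos(2*w) dw. When w = 0, u = 0; when w = pi/12, u = 1/2.
The integral becomes ∫ exp(u) du from 0 to 1/2, with antiderivative exp(u).
Back in w: F(w) = exp(sin(2*w)).
Then F(pi/12) - F(0) = (exp(1/2)) - (1) = -1 + exp(1/2).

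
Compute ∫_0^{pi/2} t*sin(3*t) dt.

Integrate by parts once (u = t, dv = sin(3*t) dt).
An antiderivative is F(t) = -t*cos(3*t)/3 + sin(3*t)/9.
Then F(pi/2) - F(0) = (-1/9) - (0) = -1/9.

-1/9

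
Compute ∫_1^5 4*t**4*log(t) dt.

Integrate by parts once (u = ln t, dv = 4*t**4 dt).
An antiderivative is F(t) = 4*t**5*(5*log(t) - 1)/25.
Then F(5) - F(1) = (-500 + 2500*log(5)) - (-4/25) = -12496/25 + 2500*log(5).

-12496/25 + 2500*log(5)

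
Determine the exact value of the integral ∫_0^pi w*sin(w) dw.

pi

Integrate by parts once (u = w, dv = sin(w) dw).
An antiderivative is F(w) = -w*cos(w) + sin(w).
Then F(pi) - F(0) = (pi) - (0) = pi.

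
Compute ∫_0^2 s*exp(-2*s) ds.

Integrate by parts once (u = s, dv = exp(-2*s) ds).
An antiderivative is F(s) = (-2*s - 1)*exp(-2*s)/4.
Then F(2) - F(0) = (-5*exp(-4)/4) - (-1/4) = (-5 + exp(4))*exp(-4)/4.

(-5 + exp(4))*exp(-4)/4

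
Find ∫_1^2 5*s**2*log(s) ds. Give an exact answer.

Integrate by parts once (u = ln s, dv = 5*s**2 ds).
An antiderivative is F(s) = 5*s**3*(3*log(s) - 1)/9.
Then F(2) - F(1) = (-40/9 + 40*log(2)/3) - (-5/9) = -35/9 + 40*log(2)/3.

-35/9 + 40*log(2)/3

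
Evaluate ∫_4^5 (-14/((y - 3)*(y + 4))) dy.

-8*log(2) + 4*log(3)

Factor the denominator: y**2 + y - 12 = (y + 4)(y - 3).
Partial fractions: -14/((y - 3)*(y + 4)) = 2/(y + 4) - 2/(y - 3).
An antiderivative is F(y) = -2*log(y - 3) + 2*log(y + 4).
Then F(5) - F(4) = (log(81/4)) - (log(64)) = -8*log(2) + 4*log(3).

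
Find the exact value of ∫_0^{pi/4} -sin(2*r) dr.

An antiderivative is F(r) = cos(2*r)/2.
Then F(pi/4) - F(0) = (0) - (1/2) = -1/2.

-1/2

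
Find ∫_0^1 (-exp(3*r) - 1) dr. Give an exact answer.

An antiderivative is F(r) = -exp(3*r)/3 - r.
Then F(1) - F(0) = (-exp(3)/3 - 1) - (-1/3) = -exp(3)/3 - 2/3.

-exp(3)/3 - 2/3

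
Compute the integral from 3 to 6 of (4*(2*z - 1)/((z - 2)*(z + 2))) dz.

-5*log(5) + 21*log(2)

Factor the denominator: z**2 - 4 = (z + 2)(z - 2).
Partial fractions: 4*(2*z - 1)/((z - 2)*(z + 2)) = 5/(z + 2) + 3/(z - 2).
An antiderivative is F(z) = 3*log(z - 2) + 5*log(z + 2).
Then F(6) - F(3) = (21*log(2)) - (5*log(5)) = -5*log(5) + 21*log(2).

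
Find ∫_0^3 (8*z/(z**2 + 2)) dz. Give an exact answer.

Let u = z**2 + 2, so du = 2*z dz. When z = 0, u = 2; when z = 3, u = 11.
The integral becomes 4·∫ 1/u du from 2 to 11, with antiderivative 4*log(u).
Back in z: F(z) = 4*log(z**2 + 2).
Then F(3) - F(0) = (4*log(11)) - (log(16)) = -4*log(2) + 4*log(11).

-4*log(2) + 4*log(11)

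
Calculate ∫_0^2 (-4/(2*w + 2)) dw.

An antiderivative is F(w) = -2*log(2*w + 2).
Then F(2) - F(0) = (-log(36)) - (-log(4)) = -log(9).

-log(9)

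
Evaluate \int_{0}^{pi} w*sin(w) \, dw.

pi

Integrate by parts once (u = w, dv = sin(w) dw).
An antiderivative is F(w) = -w*cos(w) + sin(w).
Then F(pi) - F(0) = (pi) - (0) = pi.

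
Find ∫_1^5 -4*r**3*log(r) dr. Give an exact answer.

Integrate by parts once (u = ln r, dv = -4*r**3 dr).
An antiderivative is F(r) = -r**4*(4*log(r) - 1)/4.
Then F(5) - F(1) = (625/4 - 625*log(5)) - (1/4) = 156 - 625*log(5).

156 - 625*log(5)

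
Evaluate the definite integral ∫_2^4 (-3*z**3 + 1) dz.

By the power rule, an antiderivative is F(z) = -3*z**4/4 + z.
Then F(4) - F(2) = (-188) - (-10) = -178.

-178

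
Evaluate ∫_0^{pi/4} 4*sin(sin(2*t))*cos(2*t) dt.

2 - 2*cos(1)

Let u = sin(2*t), so du = 2*cos(2*t) dt. When t = 0, u = 0; when t = pi/4, u = 1.
The integral becomes 2·∫ sin(u) du from 0 to 1, with antiderivative -2*cos(u).
Back in t: F(t) = -2*cos(sin(2*t)).
Then F(pi/4) - F(0) = (-2*cos(1)) - (-2) = 2 - 2*cos(1).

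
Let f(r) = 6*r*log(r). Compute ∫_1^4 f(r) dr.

Integrate by parts once (u = ln r, dv = 6*r dr).
An antiderivative is F(r) = 3*r**2*(2*log(r) - 1)/2.
Then F(4) - F(1) = (-24 + 96*log(2)) - (-3/2) = -45/2 + 96*log(2).

-45/2 + 96*log(2)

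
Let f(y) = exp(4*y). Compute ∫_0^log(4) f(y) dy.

255/4

Let u = exp(y), so du = exp(y) dy. When y = 0, u = 1; when y = log(4), u = 4.
The integral becomes ∫ u**3 du from 1 to 4, with antiderivative u**4/4.
Back in y: F(y) = exp(4*y)/4.
Then F(log(4)) - F(0) = (64) - (1/4) = 255/4.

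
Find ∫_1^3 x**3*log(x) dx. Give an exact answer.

-5 + 81*log(3)/4

Integrate by parts once (u = ln x, dv = x**3 dx).
An antiderivative is F(x) = x**4*(4*log(x) - 1)/16.
Then F(3) - F(1) = (-81/16 + 81*log(3)/4) - (-1/16) = -5 + 81*log(3)/4.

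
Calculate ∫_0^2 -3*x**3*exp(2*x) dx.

-51*exp(4)/8 - 9/8

Integrate by parts 3 times (u = x^3, dv = -3*exp(2*x) dx).
An antiderivative is F(x) = (-12*x**3 + 18*x**2 - 18*x + 9)*exp(2*x)/8.
Then F(2) - F(0) = (-51*exp(4)/8) - (9/8) = -51*exp(4)/8 - 9/8.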